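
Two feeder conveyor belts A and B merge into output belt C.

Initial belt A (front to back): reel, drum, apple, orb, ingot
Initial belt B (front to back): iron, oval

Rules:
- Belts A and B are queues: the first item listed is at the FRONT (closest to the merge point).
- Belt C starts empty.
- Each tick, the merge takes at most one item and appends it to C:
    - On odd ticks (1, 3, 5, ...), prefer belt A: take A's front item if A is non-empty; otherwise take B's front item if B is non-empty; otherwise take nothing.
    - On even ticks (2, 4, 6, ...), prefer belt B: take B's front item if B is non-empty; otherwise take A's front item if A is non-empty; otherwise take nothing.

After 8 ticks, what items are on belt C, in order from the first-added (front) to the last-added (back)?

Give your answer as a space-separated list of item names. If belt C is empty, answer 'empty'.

Answer: reel iron drum oval apple orb ingot

Derivation:
Tick 1: prefer A, take reel from A; A=[drum,apple,orb,ingot] B=[iron,oval] C=[reel]
Tick 2: prefer B, take iron from B; A=[drum,apple,orb,ingot] B=[oval] C=[reel,iron]
Tick 3: prefer A, take drum from A; A=[apple,orb,ingot] B=[oval] C=[reel,iron,drum]
Tick 4: prefer B, take oval from B; A=[apple,orb,ingot] B=[-] C=[reel,iron,drum,oval]
Tick 5: prefer A, take apple from A; A=[orb,ingot] B=[-] C=[reel,iron,drum,oval,apple]
Tick 6: prefer B, take orb from A; A=[ingot] B=[-] C=[reel,iron,drum,oval,apple,orb]
Tick 7: prefer A, take ingot from A; A=[-] B=[-] C=[reel,iron,drum,oval,apple,orb,ingot]
Tick 8: prefer B, both empty, nothing taken; A=[-] B=[-] C=[reel,iron,drum,oval,apple,orb,ingot]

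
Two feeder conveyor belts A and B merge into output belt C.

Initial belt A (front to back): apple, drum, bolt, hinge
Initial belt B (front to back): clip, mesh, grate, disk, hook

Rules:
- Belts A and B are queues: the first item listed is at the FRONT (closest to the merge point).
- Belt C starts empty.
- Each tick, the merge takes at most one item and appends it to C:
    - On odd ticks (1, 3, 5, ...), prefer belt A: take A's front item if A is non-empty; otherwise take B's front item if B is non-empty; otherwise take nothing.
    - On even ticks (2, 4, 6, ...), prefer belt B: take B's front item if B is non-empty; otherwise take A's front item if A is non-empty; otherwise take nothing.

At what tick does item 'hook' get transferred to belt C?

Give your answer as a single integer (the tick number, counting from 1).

Tick 1: prefer A, take apple from A; A=[drum,bolt,hinge] B=[clip,mesh,grate,disk,hook] C=[apple]
Tick 2: prefer B, take clip from B; A=[drum,bolt,hinge] B=[mesh,grate,disk,hook] C=[apple,clip]
Tick 3: prefer A, take drum from A; A=[bolt,hinge] B=[mesh,grate,disk,hook] C=[apple,clip,drum]
Tick 4: prefer B, take mesh from B; A=[bolt,hinge] B=[grate,disk,hook] C=[apple,clip,drum,mesh]
Tick 5: prefer A, take bolt from A; A=[hinge] B=[grate,disk,hook] C=[apple,clip,drum,mesh,bolt]
Tick 6: prefer B, take grate from B; A=[hinge] B=[disk,hook] C=[apple,clip,drum,mesh,bolt,grate]
Tick 7: prefer A, take hinge from A; A=[-] B=[disk,hook] C=[apple,clip,drum,mesh,bolt,grate,hinge]
Tick 8: prefer B, take disk from B; A=[-] B=[hook] C=[apple,clip,drum,mesh,bolt,grate,hinge,disk]
Tick 9: prefer A, take hook from B; A=[-] B=[-] C=[apple,clip,drum,mesh,bolt,grate,hinge,disk,hook]

Answer: 9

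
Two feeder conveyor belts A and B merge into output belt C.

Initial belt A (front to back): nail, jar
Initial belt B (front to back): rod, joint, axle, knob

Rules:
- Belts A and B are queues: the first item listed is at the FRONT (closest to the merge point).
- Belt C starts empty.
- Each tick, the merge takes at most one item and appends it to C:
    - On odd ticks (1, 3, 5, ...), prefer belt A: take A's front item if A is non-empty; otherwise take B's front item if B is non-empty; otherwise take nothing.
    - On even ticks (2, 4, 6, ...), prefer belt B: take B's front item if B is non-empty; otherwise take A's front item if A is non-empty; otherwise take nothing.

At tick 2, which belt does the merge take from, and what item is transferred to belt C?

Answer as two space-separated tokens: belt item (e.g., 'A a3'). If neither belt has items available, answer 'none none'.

Answer: B rod

Derivation:
Tick 1: prefer A, take nail from A; A=[jar] B=[rod,joint,axle,knob] C=[nail]
Tick 2: prefer B, take rod from B; A=[jar] B=[joint,axle,knob] C=[nail,rod]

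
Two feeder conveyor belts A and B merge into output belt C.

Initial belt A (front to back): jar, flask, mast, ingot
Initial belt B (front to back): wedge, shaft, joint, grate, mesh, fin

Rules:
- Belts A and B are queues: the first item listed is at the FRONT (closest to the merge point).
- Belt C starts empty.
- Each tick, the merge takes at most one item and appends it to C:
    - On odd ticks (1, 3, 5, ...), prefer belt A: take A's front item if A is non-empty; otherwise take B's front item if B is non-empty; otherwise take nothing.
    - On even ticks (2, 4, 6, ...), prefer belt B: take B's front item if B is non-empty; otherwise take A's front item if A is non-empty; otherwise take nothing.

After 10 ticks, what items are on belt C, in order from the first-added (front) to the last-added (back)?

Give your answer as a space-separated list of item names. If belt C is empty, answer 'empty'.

Answer: jar wedge flask shaft mast joint ingot grate mesh fin

Derivation:
Tick 1: prefer A, take jar from A; A=[flask,mast,ingot] B=[wedge,shaft,joint,grate,mesh,fin] C=[jar]
Tick 2: prefer B, take wedge from B; A=[flask,mast,ingot] B=[shaft,joint,grate,mesh,fin] C=[jar,wedge]
Tick 3: prefer A, take flask from A; A=[mast,ingot] B=[shaft,joint,grate,mesh,fin] C=[jar,wedge,flask]
Tick 4: prefer B, take shaft from B; A=[mast,ingot] B=[joint,grate,mesh,fin] C=[jar,wedge,flask,shaft]
Tick 5: prefer A, take mast from A; A=[ingot] B=[joint,grate,mesh,fin] C=[jar,wedge,flask,shaft,mast]
Tick 6: prefer B, take joint from B; A=[ingot] B=[grate,mesh,fin] C=[jar,wedge,flask,shaft,mast,joint]
Tick 7: prefer A, take ingot from A; A=[-] B=[grate,mesh,fin] C=[jar,wedge,flask,shaft,mast,joint,ingot]
Tick 8: prefer B, take grate from B; A=[-] B=[mesh,fin] C=[jar,wedge,flask,shaft,mast,joint,ingot,grate]
Tick 9: prefer A, take mesh from B; A=[-] B=[fin] C=[jar,wedge,flask,shaft,mast,joint,ingot,grate,mesh]
Tick 10: prefer B, take fin from B; A=[-] B=[-] C=[jar,wedge,flask,shaft,mast,joint,ingot,grate,mesh,fin]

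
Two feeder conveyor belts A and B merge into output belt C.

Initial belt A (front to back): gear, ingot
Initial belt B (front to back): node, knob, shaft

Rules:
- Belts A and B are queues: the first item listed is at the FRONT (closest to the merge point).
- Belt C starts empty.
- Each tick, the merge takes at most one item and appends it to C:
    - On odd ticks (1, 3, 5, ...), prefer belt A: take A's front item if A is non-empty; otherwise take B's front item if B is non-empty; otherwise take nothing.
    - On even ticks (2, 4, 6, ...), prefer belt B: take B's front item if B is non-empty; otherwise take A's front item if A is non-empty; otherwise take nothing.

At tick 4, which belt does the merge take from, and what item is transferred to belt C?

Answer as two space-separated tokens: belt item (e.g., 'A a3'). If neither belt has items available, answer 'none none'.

Answer: B knob

Derivation:
Tick 1: prefer A, take gear from A; A=[ingot] B=[node,knob,shaft] C=[gear]
Tick 2: prefer B, take node from B; A=[ingot] B=[knob,shaft] C=[gear,node]
Tick 3: prefer A, take ingot from A; A=[-] B=[knob,shaft] C=[gear,node,ingot]
Tick 4: prefer B, take knob from B; A=[-] B=[shaft] C=[gear,node,ingot,knob]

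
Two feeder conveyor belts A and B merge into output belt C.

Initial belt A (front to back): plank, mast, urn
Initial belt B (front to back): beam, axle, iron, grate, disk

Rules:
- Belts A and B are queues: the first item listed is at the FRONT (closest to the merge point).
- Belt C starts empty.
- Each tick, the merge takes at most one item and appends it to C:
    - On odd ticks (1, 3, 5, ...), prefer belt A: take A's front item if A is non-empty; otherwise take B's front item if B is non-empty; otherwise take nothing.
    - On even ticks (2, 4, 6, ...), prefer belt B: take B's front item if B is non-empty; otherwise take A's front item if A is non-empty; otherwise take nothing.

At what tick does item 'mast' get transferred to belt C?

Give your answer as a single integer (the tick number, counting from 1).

Answer: 3

Derivation:
Tick 1: prefer A, take plank from A; A=[mast,urn] B=[beam,axle,iron,grate,disk] C=[plank]
Tick 2: prefer B, take beam from B; A=[mast,urn] B=[axle,iron,grate,disk] C=[plank,beam]
Tick 3: prefer A, take mast from A; A=[urn] B=[axle,iron,grate,disk] C=[plank,beam,mast]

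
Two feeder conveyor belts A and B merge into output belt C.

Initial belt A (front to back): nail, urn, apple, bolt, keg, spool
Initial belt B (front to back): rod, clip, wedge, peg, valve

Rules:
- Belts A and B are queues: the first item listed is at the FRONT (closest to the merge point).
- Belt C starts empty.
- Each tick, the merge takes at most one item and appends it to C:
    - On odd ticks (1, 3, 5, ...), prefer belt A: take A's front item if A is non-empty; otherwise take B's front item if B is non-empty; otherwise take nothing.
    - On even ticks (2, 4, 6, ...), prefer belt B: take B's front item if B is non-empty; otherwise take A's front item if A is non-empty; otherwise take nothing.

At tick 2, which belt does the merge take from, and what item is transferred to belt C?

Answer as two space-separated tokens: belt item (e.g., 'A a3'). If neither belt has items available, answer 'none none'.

Answer: B rod

Derivation:
Tick 1: prefer A, take nail from A; A=[urn,apple,bolt,keg,spool] B=[rod,clip,wedge,peg,valve] C=[nail]
Tick 2: prefer B, take rod from B; A=[urn,apple,bolt,keg,spool] B=[clip,wedge,peg,valve] C=[nail,rod]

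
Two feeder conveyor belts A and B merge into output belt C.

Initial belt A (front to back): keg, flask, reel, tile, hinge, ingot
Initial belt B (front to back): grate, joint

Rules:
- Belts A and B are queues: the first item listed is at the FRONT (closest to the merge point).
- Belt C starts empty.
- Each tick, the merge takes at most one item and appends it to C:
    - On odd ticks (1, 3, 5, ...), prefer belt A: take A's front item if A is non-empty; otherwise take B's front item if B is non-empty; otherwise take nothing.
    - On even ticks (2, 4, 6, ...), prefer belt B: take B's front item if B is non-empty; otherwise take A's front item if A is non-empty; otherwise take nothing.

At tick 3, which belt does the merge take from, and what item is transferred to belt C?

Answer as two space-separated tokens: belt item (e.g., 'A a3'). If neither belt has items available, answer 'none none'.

Answer: A flask

Derivation:
Tick 1: prefer A, take keg from A; A=[flask,reel,tile,hinge,ingot] B=[grate,joint] C=[keg]
Tick 2: prefer B, take grate from B; A=[flask,reel,tile,hinge,ingot] B=[joint] C=[keg,grate]
Tick 3: prefer A, take flask from A; A=[reel,tile,hinge,ingot] B=[joint] C=[keg,grate,flask]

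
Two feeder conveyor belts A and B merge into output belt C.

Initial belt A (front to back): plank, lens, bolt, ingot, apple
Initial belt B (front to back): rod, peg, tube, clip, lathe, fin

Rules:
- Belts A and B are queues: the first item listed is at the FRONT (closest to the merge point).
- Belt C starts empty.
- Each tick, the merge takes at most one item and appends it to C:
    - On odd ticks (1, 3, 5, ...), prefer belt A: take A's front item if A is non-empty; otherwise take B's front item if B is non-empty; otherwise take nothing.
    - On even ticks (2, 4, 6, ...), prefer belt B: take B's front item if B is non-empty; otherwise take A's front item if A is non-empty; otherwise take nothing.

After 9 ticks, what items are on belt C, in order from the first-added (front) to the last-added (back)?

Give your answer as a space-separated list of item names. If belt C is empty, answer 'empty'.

Answer: plank rod lens peg bolt tube ingot clip apple

Derivation:
Tick 1: prefer A, take plank from A; A=[lens,bolt,ingot,apple] B=[rod,peg,tube,clip,lathe,fin] C=[plank]
Tick 2: prefer B, take rod from B; A=[lens,bolt,ingot,apple] B=[peg,tube,clip,lathe,fin] C=[plank,rod]
Tick 3: prefer A, take lens from A; A=[bolt,ingot,apple] B=[peg,tube,clip,lathe,fin] C=[plank,rod,lens]
Tick 4: prefer B, take peg from B; A=[bolt,ingot,apple] B=[tube,clip,lathe,fin] C=[plank,rod,lens,peg]
Tick 5: prefer A, take bolt from A; A=[ingot,apple] B=[tube,clip,lathe,fin] C=[plank,rod,lens,peg,bolt]
Tick 6: prefer B, take tube from B; A=[ingot,apple] B=[clip,lathe,fin] C=[plank,rod,lens,peg,bolt,tube]
Tick 7: prefer A, take ingot from A; A=[apple] B=[clip,lathe,fin] C=[plank,rod,lens,peg,bolt,tube,ingot]
Tick 8: prefer B, take clip from B; A=[apple] B=[lathe,fin] C=[plank,rod,lens,peg,bolt,tube,ingot,clip]
Tick 9: prefer A, take apple from A; A=[-] B=[lathe,fin] C=[plank,rod,lens,peg,bolt,tube,ingot,clip,apple]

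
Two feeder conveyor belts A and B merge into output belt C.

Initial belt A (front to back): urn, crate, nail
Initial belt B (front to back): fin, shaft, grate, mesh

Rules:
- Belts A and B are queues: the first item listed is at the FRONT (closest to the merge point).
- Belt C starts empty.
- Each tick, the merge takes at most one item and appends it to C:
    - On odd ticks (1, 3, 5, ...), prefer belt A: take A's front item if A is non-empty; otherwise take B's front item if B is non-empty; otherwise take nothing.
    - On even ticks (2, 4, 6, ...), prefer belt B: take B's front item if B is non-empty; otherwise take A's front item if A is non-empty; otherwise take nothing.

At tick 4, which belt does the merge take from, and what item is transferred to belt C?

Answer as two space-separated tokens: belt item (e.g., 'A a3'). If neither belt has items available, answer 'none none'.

Tick 1: prefer A, take urn from A; A=[crate,nail] B=[fin,shaft,grate,mesh] C=[urn]
Tick 2: prefer B, take fin from B; A=[crate,nail] B=[shaft,grate,mesh] C=[urn,fin]
Tick 3: prefer A, take crate from A; A=[nail] B=[shaft,grate,mesh] C=[urn,fin,crate]
Tick 4: prefer B, take shaft from B; A=[nail] B=[grate,mesh] C=[urn,fin,crate,shaft]

Answer: B shaft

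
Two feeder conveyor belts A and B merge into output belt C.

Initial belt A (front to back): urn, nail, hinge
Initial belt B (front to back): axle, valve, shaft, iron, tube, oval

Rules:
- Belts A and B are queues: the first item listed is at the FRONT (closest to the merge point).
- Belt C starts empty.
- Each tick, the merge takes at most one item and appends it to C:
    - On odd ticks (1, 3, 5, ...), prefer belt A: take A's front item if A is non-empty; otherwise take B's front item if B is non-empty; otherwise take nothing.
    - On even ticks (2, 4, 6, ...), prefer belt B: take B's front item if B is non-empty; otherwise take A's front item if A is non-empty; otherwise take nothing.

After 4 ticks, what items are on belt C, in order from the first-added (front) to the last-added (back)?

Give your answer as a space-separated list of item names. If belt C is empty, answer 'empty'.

Answer: urn axle nail valve

Derivation:
Tick 1: prefer A, take urn from A; A=[nail,hinge] B=[axle,valve,shaft,iron,tube,oval] C=[urn]
Tick 2: prefer B, take axle from B; A=[nail,hinge] B=[valve,shaft,iron,tube,oval] C=[urn,axle]
Tick 3: prefer A, take nail from A; A=[hinge] B=[valve,shaft,iron,tube,oval] C=[urn,axle,nail]
Tick 4: prefer B, take valve from B; A=[hinge] B=[shaft,iron,tube,oval] C=[urn,axle,nail,valve]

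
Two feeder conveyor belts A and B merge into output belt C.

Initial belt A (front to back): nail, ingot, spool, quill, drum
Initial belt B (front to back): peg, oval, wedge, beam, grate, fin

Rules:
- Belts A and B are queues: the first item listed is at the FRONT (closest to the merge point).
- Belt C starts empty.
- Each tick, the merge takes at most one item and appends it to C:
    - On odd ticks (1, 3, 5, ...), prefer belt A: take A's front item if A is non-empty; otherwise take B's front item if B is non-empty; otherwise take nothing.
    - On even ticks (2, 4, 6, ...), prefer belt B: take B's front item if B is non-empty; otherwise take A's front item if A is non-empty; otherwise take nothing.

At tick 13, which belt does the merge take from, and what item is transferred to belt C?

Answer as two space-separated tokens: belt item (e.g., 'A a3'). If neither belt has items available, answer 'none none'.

Tick 1: prefer A, take nail from A; A=[ingot,spool,quill,drum] B=[peg,oval,wedge,beam,grate,fin] C=[nail]
Tick 2: prefer B, take peg from B; A=[ingot,spool,quill,drum] B=[oval,wedge,beam,grate,fin] C=[nail,peg]
Tick 3: prefer A, take ingot from A; A=[spool,quill,drum] B=[oval,wedge,beam,grate,fin] C=[nail,peg,ingot]
Tick 4: prefer B, take oval from B; A=[spool,quill,drum] B=[wedge,beam,grate,fin] C=[nail,peg,ingot,oval]
Tick 5: prefer A, take spool from A; A=[quill,drum] B=[wedge,beam,grate,fin] C=[nail,peg,ingot,oval,spool]
Tick 6: prefer B, take wedge from B; A=[quill,drum] B=[beam,grate,fin] C=[nail,peg,ingot,oval,spool,wedge]
Tick 7: prefer A, take quill from A; A=[drum] B=[beam,grate,fin] C=[nail,peg,ingot,oval,spool,wedge,quill]
Tick 8: prefer B, take beam from B; A=[drum] B=[grate,fin] C=[nail,peg,ingot,oval,spool,wedge,quill,beam]
Tick 9: prefer A, take drum from A; A=[-] B=[grate,fin] C=[nail,peg,ingot,oval,spool,wedge,quill,beam,drum]
Tick 10: prefer B, take grate from B; A=[-] B=[fin] C=[nail,peg,ingot,oval,spool,wedge,quill,beam,drum,grate]
Tick 11: prefer A, take fin from B; A=[-] B=[-] C=[nail,peg,ingot,oval,spool,wedge,quill,beam,drum,grate,fin]
Tick 12: prefer B, both empty, nothing taken; A=[-] B=[-] C=[nail,peg,ingot,oval,spool,wedge,quill,beam,drum,grate,fin]
Tick 13: prefer A, both empty, nothing taken; A=[-] B=[-] C=[nail,peg,ingot,oval,spool,wedge,quill,beam,drum,grate,fin]

Answer: none none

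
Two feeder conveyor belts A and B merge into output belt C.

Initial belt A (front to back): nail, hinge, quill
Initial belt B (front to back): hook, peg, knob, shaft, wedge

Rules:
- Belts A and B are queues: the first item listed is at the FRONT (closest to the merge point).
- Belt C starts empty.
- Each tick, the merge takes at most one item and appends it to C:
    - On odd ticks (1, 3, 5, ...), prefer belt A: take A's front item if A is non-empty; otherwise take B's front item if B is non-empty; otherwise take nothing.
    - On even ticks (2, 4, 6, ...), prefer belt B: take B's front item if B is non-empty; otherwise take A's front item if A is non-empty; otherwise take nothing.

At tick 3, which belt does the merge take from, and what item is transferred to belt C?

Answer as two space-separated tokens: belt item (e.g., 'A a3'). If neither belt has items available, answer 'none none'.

Tick 1: prefer A, take nail from A; A=[hinge,quill] B=[hook,peg,knob,shaft,wedge] C=[nail]
Tick 2: prefer B, take hook from B; A=[hinge,quill] B=[peg,knob,shaft,wedge] C=[nail,hook]
Tick 3: prefer A, take hinge from A; A=[quill] B=[peg,knob,shaft,wedge] C=[nail,hook,hinge]

Answer: A hinge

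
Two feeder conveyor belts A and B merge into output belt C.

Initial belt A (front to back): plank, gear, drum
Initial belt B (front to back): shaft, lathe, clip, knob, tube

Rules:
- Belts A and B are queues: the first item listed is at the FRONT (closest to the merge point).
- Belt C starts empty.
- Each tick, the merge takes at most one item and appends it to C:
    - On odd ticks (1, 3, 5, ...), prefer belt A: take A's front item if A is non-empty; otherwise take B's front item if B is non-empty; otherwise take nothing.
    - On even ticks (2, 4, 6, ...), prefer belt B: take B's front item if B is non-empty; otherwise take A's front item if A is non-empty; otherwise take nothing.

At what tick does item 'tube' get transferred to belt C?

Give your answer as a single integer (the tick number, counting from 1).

Answer: 8

Derivation:
Tick 1: prefer A, take plank from A; A=[gear,drum] B=[shaft,lathe,clip,knob,tube] C=[plank]
Tick 2: prefer B, take shaft from B; A=[gear,drum] B=[lathe,clip,knob,tube] C=[plank,shaft]
Tick 3: prefer A, take gear from A; A=[drum] B=[lathe,clip,knob,tube] C=[plank,shaft,gear]
Tick 4: prefer B, take lathe from B; A=[drum] B=[clip,knob,tube] C=[plank,shaft,gear,lathe]
Tick 5: prefer A, take drum from A; A=[-] B=[clip,knob,tube] C=[plank,shaft,gear,lathe,drum]
Tick 6: prefer B, take clip from B; A=[-] B=[knob,tube] C=[plank,shaft,gear,lathe,drum,clip]
Tick 7: prefer A, take knob from B; A=[-] B=[tube] C=[plank,shaft,gear,lathe,drum,clip,knob]
Tick 8: prefer B, take tube from B; A=[-] B=[-] C=[plank,shaft,gear,lathe,drum,clip,knob,tube]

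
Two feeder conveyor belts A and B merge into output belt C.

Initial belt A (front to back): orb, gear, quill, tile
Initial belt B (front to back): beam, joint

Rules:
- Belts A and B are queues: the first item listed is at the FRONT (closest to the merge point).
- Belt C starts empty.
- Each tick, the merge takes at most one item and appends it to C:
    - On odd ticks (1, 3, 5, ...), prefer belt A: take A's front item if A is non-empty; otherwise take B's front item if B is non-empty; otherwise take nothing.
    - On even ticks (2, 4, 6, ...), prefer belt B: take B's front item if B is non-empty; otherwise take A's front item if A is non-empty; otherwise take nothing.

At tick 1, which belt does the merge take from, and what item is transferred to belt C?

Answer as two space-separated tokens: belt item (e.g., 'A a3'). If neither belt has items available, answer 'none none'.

Answer: A orb

Derivation:
Tick 1: prefer A, take orb from A; A=[gear,quill,tile] B=[beam,joint] C=[orb]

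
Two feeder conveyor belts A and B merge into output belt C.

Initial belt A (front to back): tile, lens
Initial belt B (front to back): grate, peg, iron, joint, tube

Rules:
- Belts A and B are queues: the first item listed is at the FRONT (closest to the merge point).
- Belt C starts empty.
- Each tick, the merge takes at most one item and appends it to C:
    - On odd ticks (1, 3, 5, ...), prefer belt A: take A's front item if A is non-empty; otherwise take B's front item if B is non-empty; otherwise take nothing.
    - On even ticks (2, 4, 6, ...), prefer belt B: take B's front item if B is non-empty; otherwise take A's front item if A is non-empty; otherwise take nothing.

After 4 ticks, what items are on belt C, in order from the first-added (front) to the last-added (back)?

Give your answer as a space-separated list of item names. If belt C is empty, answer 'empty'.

Tick 1: prefer A, take tile from A; A=[lens] B=[grate,peg,iron,joint,tube] C=[tile]
Tick 2: prefer B, take grate from B; A=[lens] B=[peg,iron,joint,tube] C=[tile,grate]
Tick 3: prefer A, take lens from A; A=[-] B=[peg,iron,joint,tube] C=[tile,grate,lens]
Tick 4: prefer B, take peg from B; A=[-] B=[iron,joint,tube] C=[tile,grate,lens,peg]

Answer: tile grate lens peg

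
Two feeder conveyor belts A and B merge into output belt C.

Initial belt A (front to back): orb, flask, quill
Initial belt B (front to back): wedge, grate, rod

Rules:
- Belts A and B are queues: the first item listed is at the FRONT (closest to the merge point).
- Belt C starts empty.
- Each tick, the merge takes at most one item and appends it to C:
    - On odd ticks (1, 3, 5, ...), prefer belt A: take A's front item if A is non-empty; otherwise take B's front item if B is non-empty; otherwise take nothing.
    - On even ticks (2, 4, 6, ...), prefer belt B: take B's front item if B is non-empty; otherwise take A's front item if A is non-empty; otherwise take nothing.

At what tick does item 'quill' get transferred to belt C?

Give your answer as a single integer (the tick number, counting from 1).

Tick 1: prefer A, take orb from A; A=[flask,quill] B=[wedge,grate,rod] C=[orb]
Tick 2: prefer B, take wedge from B; A=[flask,quill] B=[grate,rod] C=[orb,wedge]
Tick 3: prefer A, take flask from A; A=[quill] B=[grate,rod] C=[orb,wedge,flask]
Tick 4: prefer B, take grate from B; A=[quill] B=[rod] C=[orb,wedge,flask,grate]
Tick 5: prefer A, take quill from A; A=[-] B=[rod] C=[orb,wedge,flask,grate,quill]

Answer: 5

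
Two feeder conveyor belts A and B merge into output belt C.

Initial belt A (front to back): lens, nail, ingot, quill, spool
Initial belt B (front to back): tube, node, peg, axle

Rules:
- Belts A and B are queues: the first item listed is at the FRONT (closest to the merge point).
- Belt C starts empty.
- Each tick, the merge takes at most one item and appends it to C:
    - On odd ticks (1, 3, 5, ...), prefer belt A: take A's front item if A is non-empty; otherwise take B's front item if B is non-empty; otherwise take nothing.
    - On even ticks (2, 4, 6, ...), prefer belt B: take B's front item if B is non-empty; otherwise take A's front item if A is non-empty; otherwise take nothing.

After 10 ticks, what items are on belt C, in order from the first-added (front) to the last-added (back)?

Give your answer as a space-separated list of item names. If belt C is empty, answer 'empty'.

Tick 1: prefer A, take lens from A; A=[nail,ingot,quill,spool] B=[tube,node,peg,axle] C=[lens]
Tick 2: prefer B, take tube from B; A=[nail,ingot,quill,spool] B=[node,peg,axle] C=[lens,tube]
Tick 3: prefer A, take nail from A; A=[ingot,quill,spool] B=[node,peg,axle] C=[lens,tube,nail]
Tick 4: prefer B, take node from B; A=[ingot,quill,spool] B=[peg,axle] C=[lens,tube,nail,node]
Tick 5: prefer A, take ingot from A; A=[quill,spool] B=[peg,axle] C=[lens,tube,nail,node,ingot]
Tick 6: prefer B, take peg from B; A=[quill,spool] B=[axle] C=[lens,tube,nail,node,ingot,peg]
Tick 7: prefer A, take quill from A; A=[spool] B=[axle] C=[lens,tube,nail,node,ingot,peg,quill]
Tick 8: prefer B, take axle from B; A=[spool] B=[-] C=[lens,tube,nail,node,ingot,peg,quill,axle]
Tick 9: prefer A, take spool from A; A=[-] B=[-] C=[lens,tube,nail,node,ingot,peg,quill,axle,spool]
Tick 10: prefer B, both empty, nothing taken; A=[-] B=[-] C=[lens,tube,nail,node,ingot,peg,quill,axle,spool]

Answer: lens tube nail node ingot peg quill axle spool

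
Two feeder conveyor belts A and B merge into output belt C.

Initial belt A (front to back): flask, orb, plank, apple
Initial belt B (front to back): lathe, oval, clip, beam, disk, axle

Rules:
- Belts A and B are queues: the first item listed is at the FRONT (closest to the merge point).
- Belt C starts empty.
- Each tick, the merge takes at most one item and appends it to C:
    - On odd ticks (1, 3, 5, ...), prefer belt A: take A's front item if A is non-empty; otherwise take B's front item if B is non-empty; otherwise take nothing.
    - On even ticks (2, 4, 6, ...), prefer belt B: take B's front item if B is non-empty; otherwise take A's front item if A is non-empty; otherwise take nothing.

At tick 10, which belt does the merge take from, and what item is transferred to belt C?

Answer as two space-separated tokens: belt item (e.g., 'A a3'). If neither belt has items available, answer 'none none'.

Answer: B axle

Derivation:
Tick 1: prefer A, take flask from A; A=[orb,plank,apple] B=[lathe,oval,clip,beam,disk,axle] C=[flask]
Tick 2: prefer B, take lathe from B; A=[orb,plank,apple] B=[oval,clip,beam,disk,axle] C=[flask,lathe]
Tick 3: prefer A, take orb from A; A=[plank,apple] B=[oval,clip,beam,disk,axle] C=[flask,lathe,orb]
Tick 4: prefer B, take oval from B; A=[plank,apple] B=[clip,beam,disk,axle] C=[flask,lathe,orb,oval]
Tick 5: prefer A, take plank from A; A=[apple] B=[clip,beam,disk,axle] C=[flask,lathe,orb,oval,plank]
Tick 6: prefer B, take clip from B; A=[apple] B=[beam,disk,axle] C=[flask,lathe,orb,oval,plank,clip]
Tick 7: prefer A, take apple from A; A=[-] B=[beam,disk,axle] C=[flask,lathe,orb,oval,plank,clip,apple]
Tick 8: prefer B, take beam from B; A=[-] B=[disk,axle] C=[flask,lathe,orb,oval,plank,clip,apple,beam]
Tick 9: prefer A, take disk from B; A=[-] B=[axle] C=[flask,lathe,orb,oval,plank,clip,apple,beam,disk]
Tick 10: prefer B, take axle from B; A=[-] B=[-] C=[flask,lathe,orb,oval,plank,clip,apple,beam,disk,axle]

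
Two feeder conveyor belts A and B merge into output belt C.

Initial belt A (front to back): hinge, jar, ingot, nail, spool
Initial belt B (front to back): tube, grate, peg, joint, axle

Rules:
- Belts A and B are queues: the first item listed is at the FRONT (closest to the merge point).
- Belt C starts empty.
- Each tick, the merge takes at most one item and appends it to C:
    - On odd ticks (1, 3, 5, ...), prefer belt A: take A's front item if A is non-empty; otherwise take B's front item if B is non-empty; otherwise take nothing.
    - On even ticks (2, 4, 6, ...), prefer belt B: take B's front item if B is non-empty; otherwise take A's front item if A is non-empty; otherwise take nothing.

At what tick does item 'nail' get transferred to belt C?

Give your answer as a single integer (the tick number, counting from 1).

Tick 1: prefer A, take hinge from A; A=[jar,ingot,nail,spool] B=[tube,grate,peg,joint,axle] C=[hinge]
Tick 2: prefer B, take tube from B; A=[jar,ingot,nail,spool] B=[grate,peg,joint,axle] C=[hinge,tube]
Tick 3: prefer A, take jar from A; A=[ingot,nail,spool] B=[grate,peg,joint,axle] C=[hinge,tube,jar]
Tick 4: prefer B, take grate from B; A=[ingot,nail,spool] B=[peg,joint,axle] C=[hinge,tube,jar,grate]
Tick 5: prefer A, take ingot from A; A=[nail,spool] B=[peg,joint,axle] C=[hinge,tube,jar,grate,ingot]
Tick 6: prefer B, take peg from B; A=[nail,spool] B=[joint,axle] C=[hinge,tube,jar,grate,ingot,peg]
Tick 7: prefer A, take nail from A; A=[spool] B=[joint,axle] C=[hinge,tube,jar,grate,ingot,peg,nail]

Answer: 7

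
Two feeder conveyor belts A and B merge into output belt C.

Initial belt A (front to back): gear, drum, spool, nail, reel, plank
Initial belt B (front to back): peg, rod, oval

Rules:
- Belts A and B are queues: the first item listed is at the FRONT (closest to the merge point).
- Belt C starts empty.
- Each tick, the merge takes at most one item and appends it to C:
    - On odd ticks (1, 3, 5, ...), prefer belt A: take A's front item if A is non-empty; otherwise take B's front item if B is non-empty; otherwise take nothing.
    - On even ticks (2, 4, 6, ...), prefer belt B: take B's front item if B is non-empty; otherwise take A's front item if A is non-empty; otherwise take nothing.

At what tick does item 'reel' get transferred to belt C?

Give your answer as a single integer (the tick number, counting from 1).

Tick 1: prefer A, take gear from A; A=[drum,spool,nail,reel,plank] B=[peg,rod,oval] C=[gear]
Tick 2: prefer B, take peg from B; A=[drum,spool,nail,reel,plank] B=[rod,oval] C=[gear,peg]
Tick 3: prefer A, take drum from A; A=[spool,nail,reel,plank] B=[rod,oval] C=[gear,peg,drum]
Tick 4: prefer B, take rod from B; A=[spool,nail,reel,plank] B=[oval] C=[gear,peg,drum,rod]
Tick 5: prefer A, take spool from A; A=[nail,reel,plank] B=[oval] C=[gear,peg,drum,rod,spool]
Tick 6: prefer B, take oval from B; A=[nail,reel,plank] B=[-] C=[gear,peg,drum,rod,spool,oval]
Tick 7: prefer A, take nail from A; A=[reel,plank] B=[-] C=[gear,peg,drum,rod,spool,oval,nail]
Tick 8: prefer B, take reel from A; A=[plank] B=[-] C=[gear,peg,drum,rod,spool,oval,nail,reel]

Answer: 8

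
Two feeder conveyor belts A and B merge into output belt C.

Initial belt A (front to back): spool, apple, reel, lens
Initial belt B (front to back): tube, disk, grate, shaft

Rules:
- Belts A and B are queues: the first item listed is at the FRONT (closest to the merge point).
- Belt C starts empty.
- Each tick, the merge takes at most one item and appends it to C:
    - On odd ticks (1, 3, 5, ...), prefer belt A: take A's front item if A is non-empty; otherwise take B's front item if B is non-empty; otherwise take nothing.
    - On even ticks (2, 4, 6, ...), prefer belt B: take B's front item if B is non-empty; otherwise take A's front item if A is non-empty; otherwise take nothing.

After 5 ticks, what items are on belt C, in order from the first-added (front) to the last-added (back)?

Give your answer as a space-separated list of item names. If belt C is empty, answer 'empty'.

Answer: spool tube apple disk reel

Derivation:
Tick 1: prefer A, take spool from A; A=[apple,reel,lens] B=[tube,disk,grate,shaft] C=[spool]
Tick 2: prefer B, take tube from B; A=[apple,reel,lens] B=[disk,grate,shaft] C=[spool,tube]
Tick 3: prefer A, take apple from A; A=[reel,lens] B=[disk,grate,shaft] C=[spool,tube,apple]
Tick 4: prefer B, take disk from B; A=[reel,lens] B=[grate,shaft] C=[spool,tube,apple,disk]
Tick 5: prefer A, take reel from A; A=[lens] B=[grate,shaft] C=[spool,tube,apple,disk,reel]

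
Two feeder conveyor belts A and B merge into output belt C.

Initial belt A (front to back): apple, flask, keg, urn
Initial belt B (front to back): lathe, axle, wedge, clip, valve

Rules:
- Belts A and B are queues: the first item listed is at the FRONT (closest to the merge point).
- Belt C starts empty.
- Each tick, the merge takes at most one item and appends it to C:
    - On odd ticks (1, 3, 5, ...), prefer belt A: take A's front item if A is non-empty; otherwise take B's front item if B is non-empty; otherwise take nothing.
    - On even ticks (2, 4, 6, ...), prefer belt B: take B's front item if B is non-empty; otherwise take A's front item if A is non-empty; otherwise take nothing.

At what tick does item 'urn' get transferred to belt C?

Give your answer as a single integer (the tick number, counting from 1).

Tick 1: prefer A, take apple from A; A=[flask,keg,urn] B=[lathe,axle,wedge,clip,valve] C=[apple]
Tick 2: prefer B, take lathe from B; A=[flask,keg,urn] B=[axle,wedge,clip,valve] C=[apple,lathe]
Tick 3: prefer A, take flask from A; A=[keg,urn] B=[axle,wedge,clip,valve] C=[apple,lathe,flask]
Tick 4: prefer B, take axle from B; A=[keg,urn] B=[wedge,clip,valve] C=[apple,lathe,flask,axle]
Tick 5: prefer A, take keg from A; A=[urn] B=[wedge,clip,valve] C=[apple,lathe,flask,axle,keg]
Tick 6: prefer B, take wedge from B; A=[urn] B=[clip,valve] C=[apple,lathe,flask,axle,keg,wedge]
Tick 7: prefer A, take urn from A; A=[-] B=[clip,valve] C=[apple,lathe,flask,axle,keg,wedge,urn]

Answer: 7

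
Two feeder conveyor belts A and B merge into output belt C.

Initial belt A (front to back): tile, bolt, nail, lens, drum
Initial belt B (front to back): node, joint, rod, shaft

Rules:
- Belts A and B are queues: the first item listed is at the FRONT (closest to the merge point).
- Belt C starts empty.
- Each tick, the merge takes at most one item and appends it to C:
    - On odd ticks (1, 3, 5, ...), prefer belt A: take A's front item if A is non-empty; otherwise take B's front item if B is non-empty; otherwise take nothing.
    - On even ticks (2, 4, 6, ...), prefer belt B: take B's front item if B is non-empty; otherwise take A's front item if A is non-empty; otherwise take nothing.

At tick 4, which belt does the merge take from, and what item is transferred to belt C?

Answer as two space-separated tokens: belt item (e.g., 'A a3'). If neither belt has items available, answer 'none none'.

Tick 1: prefer A, take tile from A; A=[bolt,nail,lens,drum] B=[node,joint,rod,shaft] C=[tile]
Tick 2: prefer B, take node from B; A=[bolt,nail,lens,drum] B=[joint,rod,shaft] C=[tile,node]
Tick 3: prefer A, take bolt from A; A=[nail,lens,drum] B=[joint,rod,shaft] C=[tile,node,bolt]
Tick 4: prefer B, take joint from B; A=[nail,lens,drum] B=[rod,shaft] C=[tile,node,bolt,joint]

Answer: B joint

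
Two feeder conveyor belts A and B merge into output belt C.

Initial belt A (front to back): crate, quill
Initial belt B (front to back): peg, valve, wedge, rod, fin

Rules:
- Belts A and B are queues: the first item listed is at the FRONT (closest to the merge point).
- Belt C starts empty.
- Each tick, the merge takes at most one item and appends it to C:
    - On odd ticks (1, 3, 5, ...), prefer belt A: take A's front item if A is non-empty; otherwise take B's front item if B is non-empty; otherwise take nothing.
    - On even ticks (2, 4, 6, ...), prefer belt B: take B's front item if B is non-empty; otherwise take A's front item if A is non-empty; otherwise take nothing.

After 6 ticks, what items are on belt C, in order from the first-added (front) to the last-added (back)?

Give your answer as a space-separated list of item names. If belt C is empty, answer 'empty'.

Answer: crate peg quill valve wedge rod

Derivation:
Tick 1: prefer A, take crate from A; A=[quill] B=[peg,valve,wedge,rod,fin] C=[crate]
Tick 2: prefer B, take peg from B; A=[quill] B=[valve,wedge,rod,fin] C=[crate,peg]
Tick 3: prefer A, take quill from A; A=[-] B=[valve,wedge,rod,fin] C=[crate,peg,quill]
Tick 4: prefer B, take valve from B; A=[-] B=[wedge,rod,fin] C=[crate,peg,quill,valve]
Tick 5: prefer A, take wedge from B; A=[-] B=[rod,fin] C=[crate,peg,quill,valve,wedge]
Tick 6: prefer B, take rod from B; A=[-] B=[fin] C=[crate,peg,quill,valve,wedge,rod]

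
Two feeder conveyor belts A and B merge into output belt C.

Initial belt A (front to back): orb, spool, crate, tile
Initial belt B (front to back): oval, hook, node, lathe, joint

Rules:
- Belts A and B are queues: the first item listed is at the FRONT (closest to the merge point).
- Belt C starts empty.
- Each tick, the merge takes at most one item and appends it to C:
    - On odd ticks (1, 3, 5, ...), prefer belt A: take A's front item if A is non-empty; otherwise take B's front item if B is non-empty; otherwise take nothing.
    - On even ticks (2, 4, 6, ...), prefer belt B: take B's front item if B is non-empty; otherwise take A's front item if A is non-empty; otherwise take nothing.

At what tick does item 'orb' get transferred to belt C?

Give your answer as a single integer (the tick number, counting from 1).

Answer: 1

Derivation:
Tick 1: prefer A, take orb from A; A=[spool,crate,tile] B=[oval,hook,node,lathe,joint] C=[orb]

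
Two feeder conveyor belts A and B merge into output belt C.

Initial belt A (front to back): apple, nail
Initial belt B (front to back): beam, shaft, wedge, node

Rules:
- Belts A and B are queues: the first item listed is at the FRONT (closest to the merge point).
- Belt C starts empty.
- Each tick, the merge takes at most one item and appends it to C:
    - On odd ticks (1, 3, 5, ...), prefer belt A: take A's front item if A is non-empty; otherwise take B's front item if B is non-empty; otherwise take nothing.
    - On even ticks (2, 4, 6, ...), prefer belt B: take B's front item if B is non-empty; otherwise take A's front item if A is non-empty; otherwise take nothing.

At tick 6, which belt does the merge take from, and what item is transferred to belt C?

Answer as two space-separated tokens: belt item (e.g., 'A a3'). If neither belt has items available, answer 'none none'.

Tick 1: prefer A, take apple from A; A=[nail] B=[beam,shaft,wedge,node] C=[apple]
Tick 2: prefer B, take beam from B; A=[nail] B=[shaft,wedge,node] C=[apple,beam]
Tick 3: prefer A, take nail from A; A=[-] B=[shaft,wedge,node] C=[apple,beam,nail]
Tick 4: prefer B, take shaft from B; A=[-] B=[wedge,node] C=[apple,beam,nail,shaft]
Tick 5: prefer A, take wedge from B; A=[-] B=[node] C=[apple,beam,nail,shaft,wedge]
Tick 6: prefer B, take node from B; A=[-] B=[-] C=[apple,beam,nail,shaft,wedge,node]

Answer: B node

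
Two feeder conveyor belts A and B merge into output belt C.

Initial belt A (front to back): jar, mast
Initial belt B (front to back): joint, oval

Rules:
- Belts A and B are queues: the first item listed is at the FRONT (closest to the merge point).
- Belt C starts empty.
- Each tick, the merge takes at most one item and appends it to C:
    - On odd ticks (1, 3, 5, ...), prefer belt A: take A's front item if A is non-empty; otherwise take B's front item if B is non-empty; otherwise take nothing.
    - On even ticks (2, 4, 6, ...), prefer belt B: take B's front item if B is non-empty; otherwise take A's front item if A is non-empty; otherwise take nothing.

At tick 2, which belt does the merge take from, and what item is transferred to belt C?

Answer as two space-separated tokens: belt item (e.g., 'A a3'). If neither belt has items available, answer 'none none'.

Tick 1: prefer A, take jar from A; A=[mast] B=[joint,oval] C=[jar]
Tick 2: prefer B, take joint from B; A=[mast] B=[oval] C=[jar,joint]

Answer: B joint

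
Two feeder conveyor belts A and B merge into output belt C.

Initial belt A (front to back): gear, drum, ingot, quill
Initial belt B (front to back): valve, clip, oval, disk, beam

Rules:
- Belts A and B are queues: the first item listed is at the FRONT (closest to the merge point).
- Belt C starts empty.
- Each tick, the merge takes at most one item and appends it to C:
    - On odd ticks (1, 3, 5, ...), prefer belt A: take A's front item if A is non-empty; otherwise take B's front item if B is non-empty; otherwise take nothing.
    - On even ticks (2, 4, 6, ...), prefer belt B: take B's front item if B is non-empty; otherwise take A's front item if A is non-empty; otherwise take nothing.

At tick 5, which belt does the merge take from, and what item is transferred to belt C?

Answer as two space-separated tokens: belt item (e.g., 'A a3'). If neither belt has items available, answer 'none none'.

Answer: A ingot

Derivation:
Tick 1: prefer A, take gear from A; A=[drum,ingot,quill] B=[valve,clip,oval,disk,beam] C=[gear]
Tick 2: prefer B, take valve from B; A=[drum,ingot,quill] B=[clip,oval,disk,beam] C=[gear,valve]
Tick 3: prefer A, take drum from A; A=[ingot,quill] B=[clip,oval,disk,beam] C=[gear,valve,drum]
Tick 4: prefer B, take clip from B; A=[ingot,quill] B=[oval,disk,beam] C=[gear,valve,drum,clip]
Tick 5: prefer A, take ingot from A; A=[quill] B=[oval,disk,beam] C=[gear,valve,drum,clip,ingot]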